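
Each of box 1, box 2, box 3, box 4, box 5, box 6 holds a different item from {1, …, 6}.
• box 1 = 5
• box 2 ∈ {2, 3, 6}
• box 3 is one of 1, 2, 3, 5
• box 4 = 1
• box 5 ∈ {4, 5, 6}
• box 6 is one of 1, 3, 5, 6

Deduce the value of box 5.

4

box 1 has just one choice, so box 1 = 5. Remove 5 from box 3, box 5, box 6.
box 4 has just one choice, so box 4 = 1. Eliminate 1 elsewhere: box 3, box 6.
The 4 still-open variables draw from only 4 values {2, 3, 4, 6}, so each is used; only box 5 can be 4, hence box 5 = 4.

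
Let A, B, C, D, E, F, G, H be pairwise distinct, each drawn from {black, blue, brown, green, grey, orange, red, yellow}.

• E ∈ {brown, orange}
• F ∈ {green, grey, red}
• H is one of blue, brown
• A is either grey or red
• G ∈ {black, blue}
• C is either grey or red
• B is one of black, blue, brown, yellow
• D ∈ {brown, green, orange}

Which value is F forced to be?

green

The 8 variables draw from only 8 values {black, blue, brown, green, grey, orange, red, yellow}, so each is used; only B can be yellow, hence B = yellow.
Among the 7 still-open variables, black fits only G (and all 7 values in {black, blue, brown, green, grey, orange, red} must be used), so G = black.
The 6 still-open variables draw from only 6 values {blue, brown, green, grey, orange, red}, so each is used; only H can be blue, hence H = blue.
A and C share exactly the 2 values {grey, red}; by pigeonhole those values go to them, so strike grey, red from F.
So F = green.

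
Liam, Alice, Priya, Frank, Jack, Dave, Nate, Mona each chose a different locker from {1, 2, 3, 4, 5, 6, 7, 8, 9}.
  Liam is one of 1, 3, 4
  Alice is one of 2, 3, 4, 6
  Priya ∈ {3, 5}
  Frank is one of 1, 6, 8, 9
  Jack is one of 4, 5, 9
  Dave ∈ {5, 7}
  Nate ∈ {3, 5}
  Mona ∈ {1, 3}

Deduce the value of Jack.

9

Priya and Nate share exactly the 2 values {3, 5}; by pigeonhole those values go to them, so strike 3, 5 from Liam, Alice, Jack, Dave, Mona.
That leaves Dave = 7.
Mona must be 1 (only option left). Eliminate 1 elsewhere: Liam, Frank.
Liam's domain is down to {4}, so Liam = 4. Remove 4 from Alice, Jack.
So Jack = 9.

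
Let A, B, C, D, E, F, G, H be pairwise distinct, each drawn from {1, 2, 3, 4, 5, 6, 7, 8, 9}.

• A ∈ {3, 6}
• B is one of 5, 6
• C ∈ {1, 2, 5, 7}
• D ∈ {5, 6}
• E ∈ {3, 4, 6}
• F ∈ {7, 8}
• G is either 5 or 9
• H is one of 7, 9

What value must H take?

B and D between them cover only {5, 6} — a naked pair. Remove those values from A, C, E, G.
A must be 3 (only option left). Strike 3 from E.
E must be 4 (only option left).
That leaves G = 9. Remove 9 from H.
So H = 7.

7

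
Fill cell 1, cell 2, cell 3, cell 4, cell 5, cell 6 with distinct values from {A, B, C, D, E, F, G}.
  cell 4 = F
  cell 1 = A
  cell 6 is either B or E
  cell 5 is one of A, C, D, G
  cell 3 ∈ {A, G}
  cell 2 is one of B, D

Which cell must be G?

cell 3

cell 1 has just one choice, so cell 1 = A. So cell 3, cell 5 can't be A.
So G goes to cell 3.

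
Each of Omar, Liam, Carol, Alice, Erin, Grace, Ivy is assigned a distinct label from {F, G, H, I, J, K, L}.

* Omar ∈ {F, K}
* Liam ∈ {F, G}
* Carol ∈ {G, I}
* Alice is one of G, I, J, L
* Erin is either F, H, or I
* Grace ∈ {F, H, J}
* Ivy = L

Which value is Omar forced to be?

Ivy has just one choice, so Ivy = L. Eliminate L elsewhere: Alice.
The 6 still-open variables together cover exactly {F, G, H, I, J, K} — 6 values for 6 variables — and K appears only in Omar's list, so Omar = K.

K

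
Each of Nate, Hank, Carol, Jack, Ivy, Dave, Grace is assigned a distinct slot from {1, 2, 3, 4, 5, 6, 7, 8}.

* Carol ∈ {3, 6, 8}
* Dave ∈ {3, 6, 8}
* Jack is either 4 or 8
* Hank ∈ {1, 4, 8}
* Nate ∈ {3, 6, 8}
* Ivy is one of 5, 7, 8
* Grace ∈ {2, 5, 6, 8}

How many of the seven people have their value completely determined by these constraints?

The 3 variables Nate, Carol, Dave are confined to {3, 6, 8}, which locks those values in; drop them from Hank, Jack, Ivy, Grace.
Jack must be 4 (only option left). Remove 4 from Hank.
That leaves Hank = 1.
Determined: Hank=1, Jack=4. The other people each still have more than one consistent value. That makes 2.

2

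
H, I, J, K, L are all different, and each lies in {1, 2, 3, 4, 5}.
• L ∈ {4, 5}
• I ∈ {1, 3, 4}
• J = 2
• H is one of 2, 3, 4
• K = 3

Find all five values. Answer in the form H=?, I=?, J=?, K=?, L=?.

J has just one choice, so J = 2. So H can't be 2.
K must be 3 (only option left). Eliminate 3 elsewhere: H, I.
H must be 4 (only option left). Remove 4 from I, L.
I has just one choice, so I = 1.
That leaves L = 5.

H=4, I=1, J=2, K=3, L=5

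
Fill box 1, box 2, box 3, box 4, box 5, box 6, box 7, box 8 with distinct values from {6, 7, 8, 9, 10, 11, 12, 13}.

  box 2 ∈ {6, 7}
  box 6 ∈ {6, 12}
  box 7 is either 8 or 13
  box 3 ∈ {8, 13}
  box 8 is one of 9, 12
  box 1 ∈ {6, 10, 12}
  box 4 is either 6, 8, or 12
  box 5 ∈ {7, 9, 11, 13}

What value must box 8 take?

Among the 8 variables, 10 fits only box 1 (and all 8 values in {6, 7, 8, 9, 10, 11, 12, 13} must be used), so box 1 = 10.
The 7 still-open variables draw from only 7 values {6, 7, 8, 9, 11, 12, 13}, so each is used; only box 5 can be 11, hence box 5 = 11.
The 6 still-open variables draw from only 6 values {6, 7, 8, 9, 12, 13}, so each is used; only box 2 can be 7, hence box 2 = 7.
The 5 still-open variables draw from only 5 values {6, 8, 9, 12, 13}, so each is used; only box 8 can be 9, hence box 8 = 9.

9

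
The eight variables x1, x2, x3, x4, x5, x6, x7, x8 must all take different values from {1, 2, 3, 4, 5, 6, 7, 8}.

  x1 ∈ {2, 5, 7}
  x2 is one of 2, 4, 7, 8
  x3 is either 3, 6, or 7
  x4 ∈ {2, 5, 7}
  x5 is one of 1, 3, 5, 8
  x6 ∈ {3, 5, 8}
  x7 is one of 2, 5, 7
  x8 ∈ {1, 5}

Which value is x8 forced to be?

1

The 8 variables draw from only 8 values {1, 2, 3, 4, 5, 6, 7, 8}, so each is used; only x2 can be 4, hence x2 = 4.
The 7 still-open variables draw from only 7 values {1, 2, 3, 5, 6, 7, 8}, so each is used; only x3 can be 6, hence x3 = 6.
x1, x4, x7 share exactly the 3 values {2, 5, 7}; by pigeonhole those values go to them, so strike 2, 5, 7 from x5, x6, x8.
So x8 = 1.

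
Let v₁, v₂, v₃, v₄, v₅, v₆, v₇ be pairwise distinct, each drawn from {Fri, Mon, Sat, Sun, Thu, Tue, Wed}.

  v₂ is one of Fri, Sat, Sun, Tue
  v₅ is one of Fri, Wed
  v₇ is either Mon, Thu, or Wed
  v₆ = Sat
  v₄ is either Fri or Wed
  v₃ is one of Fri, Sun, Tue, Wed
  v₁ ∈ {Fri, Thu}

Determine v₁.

v₆'s domain is down to {Sat}, so v₆ = Sat. So v₂ can't be Sat.
The 6 still-open variables draw from only 6 values {Fri, Mon, Sun, Thu, Tue, Wed}, so each is used; only v₇ can be Mon, hence v₇ = Mon.
The 5 still-open variables together cover exactly {Fri, Sun, Thu, Tue, Wed} — 5 values for 5 variables — and Thu appears only in v₁'s list, so v₁ = Thu.

Thu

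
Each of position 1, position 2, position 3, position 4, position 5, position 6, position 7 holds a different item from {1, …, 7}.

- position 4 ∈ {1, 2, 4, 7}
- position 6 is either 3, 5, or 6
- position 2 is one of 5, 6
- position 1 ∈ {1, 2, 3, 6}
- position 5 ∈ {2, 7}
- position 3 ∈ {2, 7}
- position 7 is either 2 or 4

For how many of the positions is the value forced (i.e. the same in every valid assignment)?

2

position 3 and position 5 between them cover only {2, 7} — a naked pair. Remove those values from position 1, position 4, position 7.
position 7 must be 4 (only option left). Eliminate 4 elsewhere: position 4.
position 4's domain is down to {1}, so position 4 = 1. So position 1 can't be 1.
Determined: position 4=1, position 7=4. The other positions each still have more than one consistent value. That makes 2.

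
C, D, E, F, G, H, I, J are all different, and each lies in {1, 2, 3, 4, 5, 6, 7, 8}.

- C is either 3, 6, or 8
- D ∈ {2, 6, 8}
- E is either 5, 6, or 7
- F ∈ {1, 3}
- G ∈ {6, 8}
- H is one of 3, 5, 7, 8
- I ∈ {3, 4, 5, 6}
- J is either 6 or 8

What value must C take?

The 8 variables draw from only 8 values {1, 2, 3, 4, 5, 6, 7, 8}, so each is used; only F can be 1, hence F = 1.
Among the 7 still-open variables, 2 fits only D (and all 7 values in {2, 3, 4, 5, 6, 7, 8} must be used), so D = 2.
The 6 still-open variables together cover exactly {3, 4, 5, 6, 7, 8} — 6 values for 6 variables — and 4 appears only in I's list, so I = 4.
The 2 variables G and J are confined to {6, 8}, which locks those values in; drop them from C, E, H.
So C = 3.

3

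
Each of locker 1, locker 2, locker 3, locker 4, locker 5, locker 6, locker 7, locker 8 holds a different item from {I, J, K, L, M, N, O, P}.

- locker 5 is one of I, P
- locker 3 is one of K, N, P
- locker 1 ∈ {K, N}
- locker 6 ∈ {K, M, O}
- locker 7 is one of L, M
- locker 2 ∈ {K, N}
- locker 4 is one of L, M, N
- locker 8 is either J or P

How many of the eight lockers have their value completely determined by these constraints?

The 8 variables together cover exactly {I, J, K, L, M, N, O, P} — 8 values for 8 variables — and I appears only in locker 5's list, so locker 5 = I.
Among the 7 still-open variables, J fits only locker 8 (and all 7 values in {J, K, L, M, N, O, P} must be used), so locker 8 = J.
Among the 6 still-open variables, O fits only locker 6 (and all 6 values in {K, L, M, N, O, P} must be used), so locker 6 = O.
The 5 still-open variables together cover exactly {K, L, M, N, P} — 5 values for 5 variables — and P appears only in locker 3's list, so locker 3 = P.
locker 1 and locker 2 share exactly the 2 values {K, N}; by pigeonhole those values go to them, so strike K, N from locker 4.
Determined: locker 3=P, locker 5=I, locker 6=O, locker 8=J. The other lockers each still have more than one consistent value. That makes 4.

4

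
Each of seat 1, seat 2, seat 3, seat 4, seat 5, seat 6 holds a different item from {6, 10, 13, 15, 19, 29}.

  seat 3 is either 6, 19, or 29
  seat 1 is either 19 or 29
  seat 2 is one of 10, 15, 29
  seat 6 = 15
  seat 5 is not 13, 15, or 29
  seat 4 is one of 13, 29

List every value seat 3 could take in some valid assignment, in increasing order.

6, 19, 29

seat 6 must be 15 (only option left). Strike 15 from seat 2.
The 5 still-open variables draw from only 5 values {6, 10, 13, 19, 29}, so each is used; only seat 4 can be 13, hence seat 4 = 13.
No further eliminations apply; seat 3 can still be any of 6, 19, 29.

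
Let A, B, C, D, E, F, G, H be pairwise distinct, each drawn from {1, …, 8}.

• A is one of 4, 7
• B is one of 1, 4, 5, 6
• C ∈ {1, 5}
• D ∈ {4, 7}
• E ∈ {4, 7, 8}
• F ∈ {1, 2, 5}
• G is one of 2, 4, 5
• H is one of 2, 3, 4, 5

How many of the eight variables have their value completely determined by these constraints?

3

The 8 variables together cover exactly {1, 2, 3, 4, 5, 6, 7, 8} — 8 values for 8 variables — and 3 appears only in H's list, so H = 3.
The 7 still-open variables together cover exactly {1, 2, 4, 5, 6, 7, 8} — 7 values for 7 variables — and 6 appears only in B's list, so B = 6.
The 6 still-open variables together cover exactly {1, 2, 4, 5, 7, 8} — 6 values for 6 variables — and 8 appears only in E's list, so E = 8.
The 2 variables A and D are confined to {4, 7}, which locks those values in; drop them from G.
Determined: B=6, E=8, H=3. The other variables each still have more than one consistent value. That makes 3.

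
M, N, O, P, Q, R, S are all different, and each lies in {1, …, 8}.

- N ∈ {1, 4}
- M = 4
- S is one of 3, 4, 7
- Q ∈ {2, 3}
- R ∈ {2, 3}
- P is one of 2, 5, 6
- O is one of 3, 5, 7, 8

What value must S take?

M must be 4 (only option left). Eliminate 4 elsewhere: N, S.
N must be 1 (only option left).
Q and R between them cover only {2, 3} — a naked pair. Remove those values from O, P, S.
So S = 7.

7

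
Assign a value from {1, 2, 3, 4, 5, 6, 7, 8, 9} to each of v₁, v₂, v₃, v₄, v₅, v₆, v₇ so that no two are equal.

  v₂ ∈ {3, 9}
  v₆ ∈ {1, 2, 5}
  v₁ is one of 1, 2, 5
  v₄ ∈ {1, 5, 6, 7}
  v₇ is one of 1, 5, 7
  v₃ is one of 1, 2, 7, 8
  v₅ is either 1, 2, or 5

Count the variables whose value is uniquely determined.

3

v₁, v₅, v₆ share exactly the 3 values {1, 2, 5}; by pigeonhole those values go to them, so strike 1, 2, 5 from v₃, v₄, v₇.
v₇'s domain is down to {7}, so v₇ = 7. Eliminate 7 elsewhere: v₃, v₄.
v₃'s domain is down to {8}, so v₃ = 8.
v₄ has just one choice, so v₄ = 6.
Determined: v₃=8, v₄=6, v₇=7. The other variables each still have more than one consistent value. That makes 3.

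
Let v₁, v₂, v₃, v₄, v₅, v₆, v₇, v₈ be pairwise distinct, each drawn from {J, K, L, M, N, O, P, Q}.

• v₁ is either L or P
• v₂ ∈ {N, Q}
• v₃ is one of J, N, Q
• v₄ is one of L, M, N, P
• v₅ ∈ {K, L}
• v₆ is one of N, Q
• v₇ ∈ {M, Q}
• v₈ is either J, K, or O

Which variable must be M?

The 8 variables together cover exactly {J, K, L, M, N, O, P, Q} — 8 values for 8 variables — and O appears only in v₈'s list, so v₈ = O.
The 7 still-open variables draw from only 7 values {J, K, L, M, N, P, Q}, so each is used; only v₃ can be J, hence v₃ = J.
The 6 still-open variables draw from only 6 values {K, L, M, N, P, Q}, so each is used; only v₅ can be K, hence v₅ = K.
v₂ and v₆ share exactly the 2 values {N, Q}; by pigeonhole those values go to them, so strike N, Q from v₄, v₇.
So M goes to v₇.

v₇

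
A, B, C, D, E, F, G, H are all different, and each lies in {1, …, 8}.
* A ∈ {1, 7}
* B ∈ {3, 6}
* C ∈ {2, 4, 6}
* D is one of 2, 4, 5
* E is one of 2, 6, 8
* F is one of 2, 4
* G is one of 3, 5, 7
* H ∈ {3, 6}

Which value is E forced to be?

8

The 8 variables draw from only 8 values {1, 2, 3, 4, 5, 6, 7, 8}, so each is used; only A can be 1, hence A = 1.
Among the 7 still-open variables, 7 fits only G (and all 7 values in {2, 3, 4, 5, 6, 7, 8} must be used), so G = 7.
The 6 still-open variables together cover exactly {2, 3, 4, 5, 6, 8} — 6 values for 6 variables — and 5 appears only in D's list, so D = 5.
Among the 5 still-open variables, 8 fits only E (and all 5 values in {2, 3, 4, 6, 8} must be used), so E = 8.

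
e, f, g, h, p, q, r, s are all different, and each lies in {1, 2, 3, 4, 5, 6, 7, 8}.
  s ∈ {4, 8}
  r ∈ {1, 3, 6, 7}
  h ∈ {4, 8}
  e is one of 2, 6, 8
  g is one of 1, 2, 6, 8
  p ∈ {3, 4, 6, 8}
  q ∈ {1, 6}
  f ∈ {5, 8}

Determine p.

3

The 8 variables draw from only 8 values {1, 2, 3, 4, 5, 6, 7, 8}, so each is used; only f can be 5, hence f = 5.
The 7 still-open variables together cover exactly {1, 2, 3, 4, 6, 7, 8} — 7 values for 7 variables — and 7 appears only in r's list, so r = 7.
Among the 6 still-open variables, 3 fits only p (and all 6 values in {1, 2, 3, 4, 6, 8} must be used), so p = 3.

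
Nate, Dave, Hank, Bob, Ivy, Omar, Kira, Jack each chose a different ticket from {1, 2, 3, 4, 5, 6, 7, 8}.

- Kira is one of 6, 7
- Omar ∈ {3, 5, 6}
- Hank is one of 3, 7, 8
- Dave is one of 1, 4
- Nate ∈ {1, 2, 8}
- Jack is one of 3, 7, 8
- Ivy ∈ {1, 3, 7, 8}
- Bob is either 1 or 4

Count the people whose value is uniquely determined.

3

The 8 variables together cover exactly {1, 2, 3, 4, 5, 6, 7, 8} — 8 values for 8 variables — and 2 appears only in Nate's list, so Nate = 2.
The 7 still-open variables draw from only 7 values {1, 3, 4, 5, 6, 7, 8}, so each is used; only Omar can be 5, hence Omar = 5.
The 6 still-open variables together cover exactly {1, 3, 4, 6, 7, 8} — 6 values for 6 variables — and 6 appears only in Kira's list, so Kira = 6.
Dave and Bob between them cover only {1, 4} — a naked pair. Remove those values from Ivy.
Determined: Nate=2, Omar=5, Kira=6. The other people each still have more than one consistent value. That makes 3.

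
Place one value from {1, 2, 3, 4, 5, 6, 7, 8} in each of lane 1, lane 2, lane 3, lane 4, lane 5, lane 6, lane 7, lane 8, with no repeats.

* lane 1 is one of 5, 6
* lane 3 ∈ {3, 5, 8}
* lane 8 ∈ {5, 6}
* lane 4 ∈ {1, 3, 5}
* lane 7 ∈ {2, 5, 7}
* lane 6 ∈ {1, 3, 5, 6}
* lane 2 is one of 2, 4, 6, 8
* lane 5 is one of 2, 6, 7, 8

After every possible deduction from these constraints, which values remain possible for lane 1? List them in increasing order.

5, 6

The 8 variables draw from only 8 values {1, 2, 3, 4, 5, 6, 7, 8}, so each is used; only lane 2 can be 4, hence lane 2 = 4.
The 2 variables lane 1 and lane 8 are confined to {5, 6}, which locks those values in; drop them from lane 3, lane 4, lane 5, lane 6, lane 7.
lane 4 and lane 6 between them cover only {1, 3} — a naked pair. Remove those values from lane 3.
lane 3 must be 8 (only option left). Remove 8 from lane 5.
No further eliminations apply; lane 1 can still be any of 5, 6.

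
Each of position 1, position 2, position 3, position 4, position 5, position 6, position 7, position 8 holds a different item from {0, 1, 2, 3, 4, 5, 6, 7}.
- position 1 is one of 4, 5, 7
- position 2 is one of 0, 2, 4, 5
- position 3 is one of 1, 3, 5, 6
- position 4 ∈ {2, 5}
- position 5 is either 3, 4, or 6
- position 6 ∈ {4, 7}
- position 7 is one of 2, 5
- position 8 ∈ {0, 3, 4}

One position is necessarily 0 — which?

position 2

Among the 8 variables, 1 fits only position 3 (and all 8 values in {0, 1, 2, 3, 4, 5, 6, 7} must be used), so position 3 = 1.
The 7 still-open variables draw from only 7 values {0, 2, 3, 4, 5, 6, 7}, so each is used; only position 5 can be 6, hence position 5 = 6.
Among the 6 still-open variables, 3 fits only position 8 (and all 6 values in {0, 2, 3, 4, 5, 7} must be used), so position 8 = 3.
Among the 5 still-open variables, 0 fits only position 2 (and all 5 values in {0, 2, 4, 5, 7} must be used), so position 2 = 0.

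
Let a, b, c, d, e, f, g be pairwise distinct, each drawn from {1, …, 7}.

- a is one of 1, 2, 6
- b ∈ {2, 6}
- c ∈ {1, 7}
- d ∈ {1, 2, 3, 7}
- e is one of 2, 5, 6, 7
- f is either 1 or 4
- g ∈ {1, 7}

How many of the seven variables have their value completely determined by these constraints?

3

Among the 7 variables, 3 fits only d (and all 7 values in {1, 2, 3, 4, 5, 6, 7} must be used), so d = 3.
The 6 still-open variables draw from only 6 values {1, 2, 4, 5, 6, 7}, so each is used; only f can be 4, hence f = 4.
Among the 5 still-open variables, 5 fits only e (and all 5 values in {1, 2, 5, 6, 7} must be used), so e = 5.
c and g between them cover only {1, 7} — a naked pair. Remove those values from a.
Determined: d=3, e=5, f=4. The other variables each still have more than one consistent value. That makes 3.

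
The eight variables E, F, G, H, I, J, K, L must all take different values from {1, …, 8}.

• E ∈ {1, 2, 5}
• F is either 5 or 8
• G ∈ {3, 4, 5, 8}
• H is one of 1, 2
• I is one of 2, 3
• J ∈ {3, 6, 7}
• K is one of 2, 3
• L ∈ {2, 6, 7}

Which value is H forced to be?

The 8 variables together cover exactly {1, 2, 3, 4, 5, 6, 7, 8} — 8 values for 8 variables — and 4 appears only in G's list, so G = 4.
The 7 still-open variables together cover exactly {1, 2, 3, 5, 6, 7, 8} — 7 values for 7 variables — and 8 appears only in F's list, so F = 8.
The 6 still-open variables together cover exactly {1, 2, 3, 5, 6, 7} — 6 values for 6 variables — and 5 appears only in E's list, so E = 5.
The 5 still-open variables draw from only 5 values {1, 2, 3, 6, 7}, so each is used; only H can be 1, hence H = 1.

1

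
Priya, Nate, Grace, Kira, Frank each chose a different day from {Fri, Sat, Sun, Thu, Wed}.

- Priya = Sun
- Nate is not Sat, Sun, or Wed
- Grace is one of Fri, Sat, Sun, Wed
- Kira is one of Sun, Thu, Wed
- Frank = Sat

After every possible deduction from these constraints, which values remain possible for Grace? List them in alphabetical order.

Priya's domain is down to {Sun}, so Priya = Sun. So Grace, Kira can't be Sun.
Frank must be Sat (only option left). Eliminate Sat elsewhere: Grace.
No further eliminations apply; Grace can still be any of Fri, Wed.

Fri, Wed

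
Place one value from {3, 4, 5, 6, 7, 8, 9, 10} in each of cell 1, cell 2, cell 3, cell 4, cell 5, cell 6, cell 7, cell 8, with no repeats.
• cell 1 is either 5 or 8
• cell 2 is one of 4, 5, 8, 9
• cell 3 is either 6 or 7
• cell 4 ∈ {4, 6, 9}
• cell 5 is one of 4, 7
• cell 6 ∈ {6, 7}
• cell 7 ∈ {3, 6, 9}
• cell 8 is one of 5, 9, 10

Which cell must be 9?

cell 4

The 8 variables together cover exactly {3, 4, 5, 6, 7, 8, 9, 10} — 8 values for 8 variables — and 3 appears only in cell 7's list, so cell 7 = 3.
The 7 still-open variables draw from only 7 values {4, 5, 6, 7, 8, 9, 10}, so each is used; only cell 8 can be 10, hence cell 8 = 10.
The 2 variables cell 3 and cell 6 are confined to {6, 7}, which locks those values in; drop them from cell 4, cell 5.
That leaves cell 5 = 4. Strike 4 from cell 2, cell 4.
So 9 goes to cell 4.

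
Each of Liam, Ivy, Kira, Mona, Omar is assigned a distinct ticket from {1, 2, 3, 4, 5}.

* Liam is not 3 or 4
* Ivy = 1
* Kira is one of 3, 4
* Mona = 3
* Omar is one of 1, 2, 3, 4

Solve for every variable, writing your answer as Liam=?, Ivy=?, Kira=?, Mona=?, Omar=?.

Ivy has just one choice, so Ivy = 1. Eliminate 1 elsewhere: Liam, Omar.
That leaves Mona = 3. Eliminate 3 elsewhere: Kira, Omar.
Kira must be 4 (only option left). Eliminate 4 elsewhere: Omar.
Omar's domain is down to {2}, so Omar = 2. Remove 2 from Liam.
Liam must be 5 (only option left).

Liam=5, Ivy=1, Kira=4, Mona=3, Omar=2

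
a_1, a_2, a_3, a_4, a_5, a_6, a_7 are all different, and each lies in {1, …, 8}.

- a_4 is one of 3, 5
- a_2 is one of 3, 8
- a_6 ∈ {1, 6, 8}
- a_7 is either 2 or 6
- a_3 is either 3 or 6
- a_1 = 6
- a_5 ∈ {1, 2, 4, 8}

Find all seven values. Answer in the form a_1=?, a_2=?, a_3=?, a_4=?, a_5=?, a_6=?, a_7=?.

a_1=6, a_2=8, a_3=3, a_4=5, a_5=4, a_6=1, a_7=2

a_1 must be 6 (only option left). So a_3, a_6, a_7 can't be 6.
a_3 must be 3 (only option left). Strike 3 from a_2, a_4.
That leaves a_4 = 5.
a_7 has just one choice, so a_7 = 2. Remove 2 from a_5.
a_2's domain is down to {8}, so a_2 = 8. Eliminate 8 elsewhere: a_5, a_6.
a_6 must be 1 (only option left). Remove 1 from a_5.
a_5 must be 4 (only option left).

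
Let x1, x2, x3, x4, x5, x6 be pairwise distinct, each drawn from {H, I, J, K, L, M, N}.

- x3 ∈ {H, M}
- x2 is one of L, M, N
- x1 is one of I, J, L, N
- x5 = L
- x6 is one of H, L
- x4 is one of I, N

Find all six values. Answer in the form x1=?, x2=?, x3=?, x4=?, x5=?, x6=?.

x1=J, x2=N, x3=M, x4=I, x5=L, x6=H

x5's domain is down to {L}, so x5 = L. Eliminate L elsewhere: x1, x2, x6.
x6's domain is down to {H}, so x6 = H. Remove H from x3.
x3 must be M (only option left). Remove M from x2.
x2 must be N (only option left). Strike N from x1, x4.
x4 must be I (only option left). Strike I from x1.
x1 must be J (only option left).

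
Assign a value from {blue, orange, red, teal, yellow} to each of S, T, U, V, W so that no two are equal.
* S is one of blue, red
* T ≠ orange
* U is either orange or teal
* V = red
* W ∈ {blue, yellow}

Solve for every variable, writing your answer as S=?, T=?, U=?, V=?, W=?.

S=blue, T=teal, U=orange, V=red, W=yellow

V has just one choice, so V = red. Strike red from S, T.
S's domain is down to {blue}, so S = blue. Strike blue from T, W.
W's domain is down to {yellow}, so W = yellow. Eliminate yellow elsewhere: T.
T has just one choice, so T = teal. Eliminate teal elsewhere: U.
U has just one choice, so U = orange.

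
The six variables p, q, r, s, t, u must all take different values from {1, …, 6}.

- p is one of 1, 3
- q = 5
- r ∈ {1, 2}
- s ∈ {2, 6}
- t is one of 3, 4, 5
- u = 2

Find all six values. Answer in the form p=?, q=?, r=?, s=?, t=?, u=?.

p=3, q=5, r=1, s=6, t=4, u=2

q's domain is down to {5}, so q = 5. So t can't be 5.
u has just one choice, so u = 2. Remove 2 from r, s.
r has just one choice, so r = 1. Eliminate 1 elsewhere: p.
That leaves s = 6.
p's domain is down to {3}, so p = 3. Remove 3 from t.
t has just one choice, so t = 4.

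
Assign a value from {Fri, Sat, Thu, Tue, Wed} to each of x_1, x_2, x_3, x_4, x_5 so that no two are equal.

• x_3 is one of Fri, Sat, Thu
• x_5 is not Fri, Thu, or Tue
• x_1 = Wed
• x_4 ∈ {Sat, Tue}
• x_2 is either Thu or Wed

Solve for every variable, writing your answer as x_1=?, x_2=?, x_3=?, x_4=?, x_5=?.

x_1=Wed, x_2=Thu, x_3=Fri, x_4=Tue, x_5=Sat

x_1's domain is down to {Wed}, so x_1 = Wed. So x_2, x_5 can't be Wed.
x_2 has just one choice, so x_2 = Thu. Remove Thu from x_3.
x_5's domain is down to {Sat}, so x_5 = Sat. Remove Sat from x_3, x_4.
x_3 has just one choice, so x_3 = Fri.
That leaves x_4 = Tue.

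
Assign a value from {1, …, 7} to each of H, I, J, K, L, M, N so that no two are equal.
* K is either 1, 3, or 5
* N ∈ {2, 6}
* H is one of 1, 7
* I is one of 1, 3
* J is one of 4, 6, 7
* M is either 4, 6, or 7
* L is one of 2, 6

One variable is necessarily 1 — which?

The 7 variables together cover exactly {1, 2, 3, 4, 5, 6, 7} — 7 values for 7 variables — and 5 appears only in K's list, so K = 5.
Among the 6 still-open variables, 3 fits only I (and all 6 values in {1, 2, 3, 4, 6, 7} must be used), so I = 3.
The 5 still-open variables together cover exactly {1, 2, 4, 6, 7} — 5 values for 5 variables — and 1 appears only in H's list, so H = 1.

H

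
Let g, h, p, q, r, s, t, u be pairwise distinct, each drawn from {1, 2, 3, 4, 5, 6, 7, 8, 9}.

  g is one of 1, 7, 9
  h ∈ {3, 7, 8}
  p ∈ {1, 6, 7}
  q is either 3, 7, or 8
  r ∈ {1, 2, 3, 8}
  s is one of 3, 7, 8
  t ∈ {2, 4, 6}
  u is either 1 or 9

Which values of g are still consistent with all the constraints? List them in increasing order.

Among the 8 variables, 4 fits only t (and all 8 values in {1, 2, 3, 4, 6, 7, 8, 9} must be used), so t = 4.
Among the 7 still-open variables, 2 fits only r (and all 7 values in {1, 2, 3, 6, 7, 8, 9} must be used), so r = 2.
The 6 still-open variables together cover exactly {1, 3, 6, 7, 8, 9} — 6 values for 6 variables — and 6 appears only in p's list, so p = 6.
h, q, s between them cover only {3, 7, 8} — a naked triple. Remove those values from g.
No further eliminations apply; g can still be any of 1, 9.

1, 9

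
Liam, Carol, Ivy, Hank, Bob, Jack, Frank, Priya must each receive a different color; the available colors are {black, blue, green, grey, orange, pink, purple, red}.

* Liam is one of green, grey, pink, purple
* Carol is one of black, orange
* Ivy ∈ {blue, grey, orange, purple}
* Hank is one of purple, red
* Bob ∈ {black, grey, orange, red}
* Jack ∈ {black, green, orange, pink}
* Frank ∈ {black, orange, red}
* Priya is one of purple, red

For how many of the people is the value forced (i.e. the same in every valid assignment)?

Among the 8 variables, blue fits only Ivy (and all 8 values in {black, blue, green, grey, orange, pink, purple, red} must be used), so Ivy = blue.
The 2 variables Hank and Priya are confined to {purple, red}, which locks those values in; drop them from Liam, Bob, Frank.
Carol and Frank share exactly the 2 values {black, orange}; by pigeonhole those values go to them, so strike black, orange from Bob, Jack.
That leaves Bob = grey. Strike grey from Liam.
Determined: Ivy=blue, Bob=grey. The other people each still have more than one consistent value. That makes 2.

2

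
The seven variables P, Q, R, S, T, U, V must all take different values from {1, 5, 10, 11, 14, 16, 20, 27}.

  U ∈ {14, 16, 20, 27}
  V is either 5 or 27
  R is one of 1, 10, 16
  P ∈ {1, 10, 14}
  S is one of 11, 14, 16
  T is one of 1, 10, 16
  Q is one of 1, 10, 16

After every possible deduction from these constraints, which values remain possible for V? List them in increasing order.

5, 27

Q, R, T share exactly the 3 values {1, 10, 16}; by pigeonhole those values go to them, so strike 1, 10, 16 from P, S, U.
P has just one choice, so P = 14. Strike 14 from S, U.
S has just one choice, so S = 11.
No further eliminations apply; V can still be any of 5, 27.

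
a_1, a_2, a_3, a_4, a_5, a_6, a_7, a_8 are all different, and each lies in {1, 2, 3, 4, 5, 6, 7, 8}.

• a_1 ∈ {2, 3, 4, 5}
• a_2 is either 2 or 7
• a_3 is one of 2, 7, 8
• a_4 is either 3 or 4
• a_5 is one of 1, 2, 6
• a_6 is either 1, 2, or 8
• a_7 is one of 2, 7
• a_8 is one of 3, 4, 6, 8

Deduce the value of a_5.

Among the 8 variables, 5 fits only a_1 (and all 8 values in {1, 2, 3, 4, 5, 6, 7, 8} must be used), so a_1 = 5.
a_2 and a_7 share exactly the 2 values {2, 7}; by pigeonhole those values go to them, so strike 2, 7 from a_3, a_5, a_6.
a_3's domain is down to {8}, so a_3 = 8. Eliminate 8 elsewhere: a_6, a_8.
That leaves a_6 = 1. Remove 1 from a_5.
So a_5 = 6.

6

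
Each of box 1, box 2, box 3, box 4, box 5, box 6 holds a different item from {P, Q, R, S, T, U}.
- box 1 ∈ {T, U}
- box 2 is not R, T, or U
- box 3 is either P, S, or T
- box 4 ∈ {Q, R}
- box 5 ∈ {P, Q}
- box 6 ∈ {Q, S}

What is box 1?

The 6 variables together cover exactly {P, Q, R, S, T, U} — 6 values for 6 variables — and R appears only in box 4's list, so box 4 = R.
The 5 still-open variables together cover exactly {P, Q, S, T, U} — 5 values for 5 variables — and U appears only in box 1's list, so box 1 = U.

U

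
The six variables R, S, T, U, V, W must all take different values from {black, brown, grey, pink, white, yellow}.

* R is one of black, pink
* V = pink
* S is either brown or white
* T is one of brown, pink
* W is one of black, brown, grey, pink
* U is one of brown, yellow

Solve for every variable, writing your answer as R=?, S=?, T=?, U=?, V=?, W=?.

V has just one choice, so V = pink. Eliminate pink elsewhere: R, T, W.
R's domain is down to {black}, so R = black. Eliminate black elsewhere: W.
T must be brown (only option left). So S, U, W can't be brown.
U must be yellow (only option left).
That leaves W = grey.
That leaves S = white.

R=black, S=white, T=brown, U=yellow, V=pink, W=grey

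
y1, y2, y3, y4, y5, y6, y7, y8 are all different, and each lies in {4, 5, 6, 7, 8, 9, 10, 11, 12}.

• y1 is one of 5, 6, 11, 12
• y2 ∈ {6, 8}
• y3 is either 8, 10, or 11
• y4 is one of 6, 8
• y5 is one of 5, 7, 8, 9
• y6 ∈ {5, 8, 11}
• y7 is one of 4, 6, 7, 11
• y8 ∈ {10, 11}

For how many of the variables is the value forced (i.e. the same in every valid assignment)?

2

y2 and y4 between them cover only {6, 8} — a naked pair. Remove those values from y1, y3, y5, y6, y7.
The 2 variables y3 and y8 are confined to {10, 11}, which locks those values in; drop them from y1, y6, y7.
y6's domain is down to {5}, so y6 = 5. Remove 5 from y1, y5.
y1 must be 12 (only option left).
Determined: y1=12, y6=5. The other variables each still have more than one consistent value. That makes 2.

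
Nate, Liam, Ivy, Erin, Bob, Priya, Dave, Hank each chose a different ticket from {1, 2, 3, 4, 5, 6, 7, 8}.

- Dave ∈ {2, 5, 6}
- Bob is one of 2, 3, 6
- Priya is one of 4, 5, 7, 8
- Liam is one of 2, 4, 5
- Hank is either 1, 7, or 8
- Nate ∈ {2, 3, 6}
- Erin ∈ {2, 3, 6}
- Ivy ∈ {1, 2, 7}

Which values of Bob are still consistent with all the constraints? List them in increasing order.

2, 3, 6

Nate, Erin, Bob share exactly the 3 values {2, 3, 6}; by pigeonhole those values go to them, so strike 2, 3, 6 from Liam, Ivy, Dave.
That leaves Dave = 5. So Liam, Priya can't be 5.
Liam must be 4 (only option left). Eliminate 4 elsewhere: Priya.
No further eliminations apply; Bob can still be any of 2, 3, 6.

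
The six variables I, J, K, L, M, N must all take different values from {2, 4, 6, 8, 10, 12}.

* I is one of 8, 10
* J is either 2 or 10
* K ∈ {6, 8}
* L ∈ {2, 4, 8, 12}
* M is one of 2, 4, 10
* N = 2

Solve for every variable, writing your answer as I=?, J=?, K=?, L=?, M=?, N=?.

N has just one choice, so N = 2. Remove 2 from J, L, M.
J has just one choice, so J = 10. Eliminate 10 elsewhere: I, M.
M has just one choice, so M = 4. So L can't be 4.
That leaves I = 8. Strike 8 from K, L.
K has just one choice, so K = 6.
L has just one choice, so L = 12.

I=8, J=10, K=6, L=12, M=4, N=2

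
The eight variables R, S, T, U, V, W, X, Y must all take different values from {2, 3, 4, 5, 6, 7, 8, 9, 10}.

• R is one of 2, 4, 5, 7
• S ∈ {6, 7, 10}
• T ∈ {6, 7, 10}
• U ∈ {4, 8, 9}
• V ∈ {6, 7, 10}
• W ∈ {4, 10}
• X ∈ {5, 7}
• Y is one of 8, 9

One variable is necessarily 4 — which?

The 8 variables together cover exactly {2, 4, 5, 6, 7, 8, 9, 10} — 8 values for 8 variables — and 2 appears only in R's list, so R = 2.
The 7 still-open variables together cover exactly {4, 5, 6, 7, 8, 9, 10} — 7 values for 7 variables — and 5 appears only in X's list, so X = 5.
The 3 variables S, T, V are confined to {6, 7, 10}, which locks those values in; drop them from W.
So 4 goes to W.

W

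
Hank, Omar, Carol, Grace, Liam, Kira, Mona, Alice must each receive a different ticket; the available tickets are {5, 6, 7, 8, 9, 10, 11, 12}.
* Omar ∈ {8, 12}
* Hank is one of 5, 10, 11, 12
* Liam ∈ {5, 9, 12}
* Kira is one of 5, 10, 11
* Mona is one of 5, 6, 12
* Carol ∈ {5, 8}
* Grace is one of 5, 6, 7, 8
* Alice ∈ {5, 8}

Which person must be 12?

Omar

The 8 variables together cover exactly {5, 6, 7, 8, 9, 10, 11, 12} — 8 values for 8 variables — and 7 appears only in Grace's list, so Grace = 7.
The 7 still-open variables together cover exactly {5, 6, 8, 9, 10, 11, 12} — 7 values for 7 variables — and 6 appears only in Mona's list, so Mona = 6.
Among the 6 still-open variables, 9 fits only Liam (and all 6 values in {5, 8, 9, 10, 11, 12} must be used), so Liam = 9.
Carol and Alice share exactly the 2 values {5, 8}; by pigeonhole those values go to them, so strike 5, 8 from Hank, Omar, Kira.
So 12 goes to Omar.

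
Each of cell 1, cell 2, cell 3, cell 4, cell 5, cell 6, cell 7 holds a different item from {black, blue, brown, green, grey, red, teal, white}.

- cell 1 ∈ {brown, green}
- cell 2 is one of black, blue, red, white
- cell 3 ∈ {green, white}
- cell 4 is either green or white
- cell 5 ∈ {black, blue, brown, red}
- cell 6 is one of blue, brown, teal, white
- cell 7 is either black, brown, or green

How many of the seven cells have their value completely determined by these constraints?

The 7 variables draw from only 7 values {black, blue, brown, green, red, teal, white}, so each is used; only cell 6 can be teal, hence cell 6 = teal.
cell 3 and cell 4 share exactly the 2 values {green, white}; by pigeonhole those values go to them, so strike green, white from cell 1, cell 2, cell 7.
That leaves cell 1 = brown. So cell 5, cell 7 can't be brown.
cell 7's domain is down to {black}, so cell 7 = black. Strike black from cell 2, cell 5.
Determined: cell 1=brown, cell 6=teal, cell 7=black. The other cells each still have more than one consistent value. That makes 3.

3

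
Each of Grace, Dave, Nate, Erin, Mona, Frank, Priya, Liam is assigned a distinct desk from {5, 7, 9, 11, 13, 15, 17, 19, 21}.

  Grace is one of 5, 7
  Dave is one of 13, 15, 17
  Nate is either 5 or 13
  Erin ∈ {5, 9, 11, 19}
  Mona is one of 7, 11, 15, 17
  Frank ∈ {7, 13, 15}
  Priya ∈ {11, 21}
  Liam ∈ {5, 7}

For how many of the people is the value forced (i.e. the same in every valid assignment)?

5

Grace and Liam between them cover only {5, 7} — a naked pair. Remove those values from Nate, Erin, Mona, Frank.
That leaves Nate = 13. Remove 13 from Dave, Frank.
Frank has just one choice, so Frank = 15. Eliminate 15 elsewhere: Dave, Mona.
Dave has just one choice, so Dave = 17. Strike 17 from Mona.
Mona must be 11 (only option left). So Erin, Priya can't be 11.
Priya's domain is down to {21}, so Priya = 21.
Determined: Dave=17, Nate=13, Mona=11, Frank=15, Priya=21. The other people each still have more than one consistent value. That makes 5.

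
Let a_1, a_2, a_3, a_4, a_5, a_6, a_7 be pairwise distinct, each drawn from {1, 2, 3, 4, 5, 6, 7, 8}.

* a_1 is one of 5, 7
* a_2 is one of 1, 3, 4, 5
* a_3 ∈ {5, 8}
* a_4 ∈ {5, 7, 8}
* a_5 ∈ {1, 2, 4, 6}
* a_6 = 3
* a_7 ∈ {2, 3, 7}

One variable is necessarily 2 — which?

a_7

a_6's domain is down to {3}, so a_6 = 3. So a_2, a_7 can't be 3.
a_1, a_3, a_4 share exactly the 3 values {5, 7, 8}; by pigeonhole those values go to them, so strike 5, 7, 8 from a_2, a_7.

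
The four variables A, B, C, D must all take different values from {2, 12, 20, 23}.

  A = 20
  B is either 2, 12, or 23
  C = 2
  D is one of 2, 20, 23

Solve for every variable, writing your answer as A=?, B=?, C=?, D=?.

A has just one choice, so A = 20. Remove 20 from D.
C must be 2 (only option left). Eliminate 2 elsewhere: B, D.
D must be 23 (only option left). Strike 23 from B.
B must be 12 (only option left).

A=20, B=12, C=2, D=23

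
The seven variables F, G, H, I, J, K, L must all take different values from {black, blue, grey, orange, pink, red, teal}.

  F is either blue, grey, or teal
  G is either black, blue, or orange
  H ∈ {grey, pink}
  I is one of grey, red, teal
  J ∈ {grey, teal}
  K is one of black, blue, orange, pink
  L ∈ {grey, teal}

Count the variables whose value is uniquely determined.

3

The 7 variables draw from only 7 values {black, blue, grey, orange, pink, red, teal}, so each is used; only I can be red, hence I = red.
J and L share exactly the 2 values {grey, teal}; by pigeonhole those values go to them, so strike grey, teal from F, H.
F has just one choice, so F = blue. So G, K can't be blue.
H must be pink (only option left). Remove pink from K.
Determined: F=blue, H=pink, I=red. The other variables each still have more than one consistent value. That makes 3.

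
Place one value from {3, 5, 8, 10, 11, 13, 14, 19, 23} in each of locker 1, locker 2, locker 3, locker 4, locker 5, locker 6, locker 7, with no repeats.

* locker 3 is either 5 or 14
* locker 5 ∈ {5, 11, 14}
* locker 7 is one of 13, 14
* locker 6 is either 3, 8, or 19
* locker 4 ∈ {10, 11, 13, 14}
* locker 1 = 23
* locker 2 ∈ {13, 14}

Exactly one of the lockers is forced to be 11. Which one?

locker 5

locker 1 has just one choice, so locker 1 = 23.
locker 2 and locker 7 share exactly the 2 values {13, 14}; by pigeonhole those values go to them, so strike 13, 14 from locker 3, locker 4, locker 5.
That leaves locker 3 = 5. Eliminate 5 elsewhere: locker 5.
So 11 goes to locker 5.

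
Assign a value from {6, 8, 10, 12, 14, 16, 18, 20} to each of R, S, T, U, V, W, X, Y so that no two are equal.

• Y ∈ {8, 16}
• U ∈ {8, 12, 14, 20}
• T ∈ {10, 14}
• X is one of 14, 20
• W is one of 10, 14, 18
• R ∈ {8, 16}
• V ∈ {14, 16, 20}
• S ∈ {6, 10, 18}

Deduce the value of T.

10

Among the 8 variables, 6 fits only S (and all 8 values in {6, 8, 10, 12, 14, 16, 18, 20} must be used), so S = 6.
Among the 7 still-open variables, 12 fits only U (and all 7 values in {8, 10, 12, 14, 16, 18, 20} must be used), so U = 12.
The 6 still-open variables draw from only 6 values {8, 10, 14, 16, 18, 20}, so each is used; only W can be 18, hence W = 18.
Among the 5 still-open variables, 10 fits only T (and all 5 values in {8, 10, 14, 16, 20} must be used), so T = 10.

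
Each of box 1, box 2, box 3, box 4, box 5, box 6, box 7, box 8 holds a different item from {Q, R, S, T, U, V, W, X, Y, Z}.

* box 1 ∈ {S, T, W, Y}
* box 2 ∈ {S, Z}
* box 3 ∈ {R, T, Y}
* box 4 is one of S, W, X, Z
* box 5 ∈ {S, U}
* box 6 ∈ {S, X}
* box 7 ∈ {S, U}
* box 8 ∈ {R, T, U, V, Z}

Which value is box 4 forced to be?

box 5 and box 7 between them cover only {S, U} — a naked pair. Remove those values from box 1, box 2, box 4, box 6, box 8.
box 2 has just one choice, so box 2 = Z. Remove Z from box 4, box 8.
That leaves box 6 = X. Eliminate X elsewhere: box 4.
So box 4 = W.

W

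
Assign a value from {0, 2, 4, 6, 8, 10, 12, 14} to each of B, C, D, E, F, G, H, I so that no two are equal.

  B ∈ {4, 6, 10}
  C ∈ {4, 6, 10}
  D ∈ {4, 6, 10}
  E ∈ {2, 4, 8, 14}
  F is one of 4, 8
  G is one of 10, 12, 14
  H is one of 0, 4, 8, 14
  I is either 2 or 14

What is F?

Among the 8 variables, 0 fits only H (and all 8 values in {0, 2, 4, 6, 8, 10, 12, 14} must be used), so H = 0.
The 7 still-open variables together cover exactly {2, 4, 6, 8, 10, 12, 14} — 7 values for 7 variables — and 12 appears only in G's list, so G = 12.
The 3 variables B, C, D are confined to {4, 6, 10}, which locks those values in; drop them from E, F.
So F = 8.

8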